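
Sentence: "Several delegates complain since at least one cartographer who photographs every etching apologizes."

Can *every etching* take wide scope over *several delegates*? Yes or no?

No

The target quantifier *every etching* is part of the relative clause *who photographs every etching*, which is itself inside the adjunct *since at least one cartographer who photographs every etching apologizes*.
The quantifier would have to escape first the RC and then the adjunct — two independent island violations.
So *every etching* cannot raise high enough to outscope *several delegates*; only the surface ordering *several delegates* > *every etching* is available.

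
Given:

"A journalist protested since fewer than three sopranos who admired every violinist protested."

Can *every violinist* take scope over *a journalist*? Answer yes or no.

The target quantifier *every violinist* is part of the relative clause *who admired every violinist*, which is itself inside the adjunct *since fewer than three sopranos who admired every violinist protested*.
Nested islands: the RC island is itself inside an adjunct island, so wide scope is doubly excluded.
The inverse ordering *every violinist* > *a journalist* is therefore underivable.

No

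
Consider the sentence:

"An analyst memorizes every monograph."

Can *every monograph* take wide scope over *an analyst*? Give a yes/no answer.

Yes

*every monograph* is the matrix object and *an analyst* the matrix subject; the two are clausemates.
No island intervenes, so both surface and inverse scope are derivable.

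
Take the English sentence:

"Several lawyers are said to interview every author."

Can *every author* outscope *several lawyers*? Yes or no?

Yes

Raising constructions are monoclausal for scope purposes; *every author* is not separated from *several lawyers* by any island.
Ordinary QR to a clause-peripheral position gives the wide-scope LF for the lower DP.
Both orderings are possible: *several lawyers* > *every author* and *every author* > *several lawyers*.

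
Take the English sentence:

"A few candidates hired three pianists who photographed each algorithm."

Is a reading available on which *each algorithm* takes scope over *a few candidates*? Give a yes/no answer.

No

The DP *each algorithm* is contained in the relative clause *who photographed each algorithm* modifying *three pianists*.
Relative clauses are scope islands: a quantifier cannot QR out of a relative clause to take scope in the matrix clause.
The inverse ordering *each algorithm* > *a few candidates* is therefore underivable.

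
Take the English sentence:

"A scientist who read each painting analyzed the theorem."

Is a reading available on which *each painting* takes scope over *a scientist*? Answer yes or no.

*each painting* is embedded in the relative clause *who read each painting*.
The relative clause forms an island for QR, so the quantifier is confined to the head noun's restrictor.
So *each painting* cannot raise to a position above *a scientist*.

No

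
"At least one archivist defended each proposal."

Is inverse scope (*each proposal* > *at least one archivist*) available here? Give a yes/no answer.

Yes

*at least one archivist* and *each proposal* are co-arguments of the matrix verb, with nothing but a clause-internal boundary between them.
With no island boundary between them, the object can take inverse scope over the subject via ordinary QR within the clause.
Both orderings are possible: *at least one archivist* > *each proposal* and *each proposal* > *at least one archivist*.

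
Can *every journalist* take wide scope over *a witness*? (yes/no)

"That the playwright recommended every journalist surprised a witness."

No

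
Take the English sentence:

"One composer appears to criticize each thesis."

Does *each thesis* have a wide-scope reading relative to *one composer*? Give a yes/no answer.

The matrix predicate is a raising verb, whose infinitival complement is not a scope island — *each thesis* can QR into the matrix clause.
Nothing blocks QR of the lower DP to a position above the higher one, so inverse scope is available.

Yes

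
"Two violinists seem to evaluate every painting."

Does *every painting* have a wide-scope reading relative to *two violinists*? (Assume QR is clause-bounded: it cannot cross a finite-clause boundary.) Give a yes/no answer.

Yes

Infinitival complements of raising predicates do not block QR; *every painting* and *two violinists* are effectively clausemates.
Nothing blocks QR of the lower DP to a position above the higher one, so inverse scope is available.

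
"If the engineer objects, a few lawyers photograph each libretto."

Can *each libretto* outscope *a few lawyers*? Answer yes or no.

Yes

*each libretto* is a matrix argument; the adjunct is an island but the target quantifier is outside it.
No island intervenes, so both surface and inverse scope are derivable.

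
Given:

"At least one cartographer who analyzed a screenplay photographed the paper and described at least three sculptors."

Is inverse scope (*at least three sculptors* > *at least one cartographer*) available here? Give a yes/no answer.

Structurally, *at least three sculptors* is inside one conjunct of the coordinate structure (*described at least three sculptors*).
Asymmetric QR out of one conjunct violates the Coordinate Structure Constraint.
So the wide-scope reading for *at least three sculptors* is blocked.

No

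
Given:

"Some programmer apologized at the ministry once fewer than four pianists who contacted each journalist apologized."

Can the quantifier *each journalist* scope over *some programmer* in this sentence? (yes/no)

No

*each journalist* is embedded in the relative clause *who contacted each journalist*, which is itself inside the adjunct *once fewer than four pianists who contacted each journalist apologized*.
Both the relative clause and the enclosing adjunct are scope islands; QR cannot cross either.
So the wide-scope reading for *each journalist* is blocked.
(Only the surface reading survives: one fixed programmer with respect to all the relevant journalists.)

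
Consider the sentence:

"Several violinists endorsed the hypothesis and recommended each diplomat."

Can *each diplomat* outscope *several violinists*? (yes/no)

*each diplomat* is embedded in one conjunct of the coordinate structure (*recommended each diplomat*).
Asymmetric QR out of one conjunct violates the Coordinate Structure Constraint.
So *each diplomat* cannot raise to a position above *several violinists*.

No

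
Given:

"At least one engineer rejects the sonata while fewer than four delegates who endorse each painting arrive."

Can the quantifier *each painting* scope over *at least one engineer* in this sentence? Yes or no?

The DP *each painting* is contained in the relative clause *who endorse each painting*, which is itself inside the adjunct *while fewer than four delegates who endorse each painting arrive*.
Two island boundaries intervene — the relative clause and the adjunct. Either alone would block QR.
So *each painting* cannot raise to a position above *at least one engineer*.
(Only the surface reading survives: one fixed engineer with respect to all the relevant paintings.)

No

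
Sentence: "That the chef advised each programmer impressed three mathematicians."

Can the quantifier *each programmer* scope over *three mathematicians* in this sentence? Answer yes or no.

The target quantifier *each programmer* is part of the sentential subject *that the chef advised each programmer*.
The Sentential Subject Constraint rules out raising the quantifier out of the that-clause subject.
So the wide-scope reading for *each programmer* is blocked.

No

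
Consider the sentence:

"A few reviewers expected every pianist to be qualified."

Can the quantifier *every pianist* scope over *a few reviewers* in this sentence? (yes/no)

Yes

*every pianist* is an ECM subject; ECM complements are not islands, and the embedded quantifier may take matrix scope.
No island intervenes, so both surface and inverse scope are derivable.
The sentence is scopally ambiguous between *a few reviewers* > *every pianist* and *every pianist* > *a few reviewers*.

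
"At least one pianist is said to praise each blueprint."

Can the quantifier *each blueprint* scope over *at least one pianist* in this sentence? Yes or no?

*each blueprint* is the object of the infinitival complement of a raising predicate; raising infinitives are transparent for QR, so the two DPs are in effect clausemates.
Since no island is crossed, the inverse ordering is licensed alongside surface scope.

Yes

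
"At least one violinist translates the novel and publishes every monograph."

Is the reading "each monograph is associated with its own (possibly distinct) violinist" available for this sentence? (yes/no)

No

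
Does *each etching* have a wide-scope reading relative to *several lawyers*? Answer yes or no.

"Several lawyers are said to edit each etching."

Yes

Infinitival complements of raising predicates do not block QR; *each etching* and *several lawyers* are effectively clausemates.
Clause-internal QR can adjoin the lower DP above the subject, yielding the inverse reading.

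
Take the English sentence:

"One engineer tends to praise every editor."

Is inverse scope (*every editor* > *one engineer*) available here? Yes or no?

*every editor* is the object of the infinitival complement of a raising predicate; raising infinitives are transparent for QR, so the two DPs are in effect clausemates.
Clause-internal QR can adjoin the lower DP above the subject, yielding the inverse reading.
So *every editor* > *one engineer* is among the available readings.

Yes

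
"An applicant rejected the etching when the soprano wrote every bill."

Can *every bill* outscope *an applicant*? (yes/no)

No

The target quantifier *every bill* is part of the adjunct clause *when the soprano wrote every bill*.
Adjuncts are opaque for quantifier raising; a quantifier in an adjunct stays inside it.
There is no licit LF on which *every bill* c-commands *an applicant*.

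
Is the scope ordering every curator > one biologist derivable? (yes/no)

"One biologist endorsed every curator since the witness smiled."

The adjunct clause does not contain *every curator*, which is the matrix object.
Clause-internal QR can adjoin the lower DP above the subject, yielding the inverse reading.

Yes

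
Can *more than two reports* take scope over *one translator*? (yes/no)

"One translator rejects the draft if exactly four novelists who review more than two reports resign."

No

Structurally, *more than two reports* is inside the relative clause *who review more than two reports*, which is itself inside the adjunct *if exactly four novelists who review more than two reports resign*.
Two island boundaries intervene — the relative clause and the adjunct. Either alone would block QR.
The inverse ordering *more than two reports* > *one translator* is therefore underivable.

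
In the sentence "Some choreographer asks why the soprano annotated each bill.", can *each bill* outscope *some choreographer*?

No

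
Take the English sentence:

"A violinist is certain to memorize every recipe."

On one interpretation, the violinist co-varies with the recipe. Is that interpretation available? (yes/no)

Yes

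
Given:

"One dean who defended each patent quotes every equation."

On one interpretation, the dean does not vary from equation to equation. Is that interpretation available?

The described interpretation is the *one dean* > *every equation* scoping.
Nothing needs to raise for *one dean* > *every equation*, so no island constraint is at stake.

Yes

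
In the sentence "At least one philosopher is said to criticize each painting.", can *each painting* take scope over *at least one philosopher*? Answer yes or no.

*each painting* is the object of the infinitival complement of a raising predicate; raising infinitives are transparent for QR, so the two DPs are in effect clausemates.
Since no island is crossed, the inverse ordering is licensed alongside surface scope.

Yes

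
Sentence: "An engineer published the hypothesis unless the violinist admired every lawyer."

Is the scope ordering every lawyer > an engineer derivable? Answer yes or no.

No

The DP *every lawyer* is contained in the adjunct clause *unless the violinist admired every lawyer*.
Since the clause is an adjunct (not a complement), the Adjunct Condition blocks QR across its edge.
*every lawyer* is confined to the island and cannot take scope over *an engineer*.
(Only the surface reading survives: one fixed engineer with respect to all the relevant lawyers.)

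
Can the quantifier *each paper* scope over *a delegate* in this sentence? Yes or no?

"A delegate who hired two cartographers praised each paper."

*each paper* is a matrix argument; only *a delegate* is modified by the relative clause *who hired two cartographers*, so the RC island is irrelevant to the target quantifier.
No island intervenes, so both surface and inverse scope are derivable.

Yes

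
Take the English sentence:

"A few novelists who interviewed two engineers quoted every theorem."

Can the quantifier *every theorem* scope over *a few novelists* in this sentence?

*every theorem* is a matrix argument; only *a few novelists* is modified by the relative clause *who interviewed two engineers*, so the RC island is irrelevant to the target quantifier.
Clause-internal QR can adjoin the lower DP above the subject, yielding the inverse reading.

Yes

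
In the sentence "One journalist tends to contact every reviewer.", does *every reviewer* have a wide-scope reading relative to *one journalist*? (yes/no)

Raising constructions are monoclausal for scope purposes; *every reviewer* is not separated from *one journalist* by any island.
Clause-internal QR can adjoin the lower DP above the subject, yielding the inverse reading.
So *every reviewer* > *one journalist* is among the available readings.

Yes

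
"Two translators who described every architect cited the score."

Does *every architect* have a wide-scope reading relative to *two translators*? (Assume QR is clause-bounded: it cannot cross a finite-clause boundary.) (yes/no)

No

*every architect* occurs within the relative clause *who described every architect*.
A relative clause is a scope island — quantifier raising cannot cross its boundary.
So the wide-scope reading for *every architect* is blocked.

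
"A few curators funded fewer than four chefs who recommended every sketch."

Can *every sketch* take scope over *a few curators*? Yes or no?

Structurally, *every sketch* is inside the relative clause *who recommended every sketch* modifying *fewer than four chefs*.
Relative clauses block scope extraction: QR cannot target a position outside the modified NP.
*every sketch* > *a few curators* would require crossing that boundary, which is illicit.

No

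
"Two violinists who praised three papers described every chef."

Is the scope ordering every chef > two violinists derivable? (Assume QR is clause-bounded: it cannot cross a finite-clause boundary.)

Yes

The RC *who praised three papers* is an island, but *every chef* is not inside it — it is the matrix object, a clausemate of *two violinists*.
Ordinary QR to a clause-peripheral position gives the wide-scope LF for the lower DP.
Both orderings are possible: *two violinists* > *every chef* and *every chef* > *two violinists*.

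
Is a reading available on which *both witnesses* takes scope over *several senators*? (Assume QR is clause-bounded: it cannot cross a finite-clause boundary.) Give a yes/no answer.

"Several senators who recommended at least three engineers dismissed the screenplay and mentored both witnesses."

The target quantifier *both witnesses* is part of one conjunct of the coordinate structure (*mentored both witnesses*).
QR out of a conjunct would have to apply non-ATB, which the CSC forbids.
The inverse ordering *both witnesses* > *several senators* is therefore underivable.

No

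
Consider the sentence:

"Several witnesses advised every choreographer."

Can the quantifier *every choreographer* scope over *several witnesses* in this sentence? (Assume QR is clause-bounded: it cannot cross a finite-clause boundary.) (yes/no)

*every choreographer* and *several witnesses* are in the same minimal clause.
Nothing blocks QR of the lower DP to a position above the higher one, so inverse scope is available.
Both orderings are possible: *several witnesses* > *every choreographer* and *every choreographer* > *several witnesses*.

Yes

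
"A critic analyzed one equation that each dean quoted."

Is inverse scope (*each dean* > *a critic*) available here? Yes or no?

No

Structurally, *each dean* is inside the relative clause *that each dean quoted* modifying *one equation*.
QR out of a relative clause is ruled out by the relative-clause island constraint.
There is no licit LF on which *each dean* c-commands *a critic*.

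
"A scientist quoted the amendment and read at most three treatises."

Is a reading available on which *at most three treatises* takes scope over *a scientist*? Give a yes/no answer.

No

Structurally, *at most three treatises* is inside one conjunct of the coordinate structure (*read at most three treatises*).
Coordinate structures are islands for non-across-the-board movement, QR included.
There is no licit LF on which *at most three treatises* c-commands *a scientist*.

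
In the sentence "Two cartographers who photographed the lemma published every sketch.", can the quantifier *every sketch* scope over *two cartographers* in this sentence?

Yes

The RC *who photographed the lemma* is an island, but *every sketch* is not inside it — it is the matrix object, a clausemate of *two cartographers*.
Clause-internal QR can adjoin the lower DP above the subject, yielding the inverse reading.
So *every sketch* > *two cartographers* is among the available readings.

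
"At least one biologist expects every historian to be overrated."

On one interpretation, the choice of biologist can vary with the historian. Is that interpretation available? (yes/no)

That reading corresponds to *every historian* > *at least one biologist*.
*every historian* is the subject of an ECM infinitive — the infinitival complement of an ECM verb is not a scope island, so *every historian* can raise into the matrix clause.
Since no island is crossed, the inverse ordering is licensed alongside surface scope.

Yes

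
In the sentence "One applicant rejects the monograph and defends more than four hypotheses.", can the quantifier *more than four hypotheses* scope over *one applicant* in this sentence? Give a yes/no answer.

*more than four hypotheses* is embedded in one conjunct of the coordinate structure (*defends more than four hypotheses*).
Asymmetric QR out of one conjunct violates the Coordinate Structure Constraint.
So the wide-scope reading for *more than four hypotheses* is blocked.

No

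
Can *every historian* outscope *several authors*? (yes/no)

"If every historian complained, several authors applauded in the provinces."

The DP *every historian* is contained in the adjunct clause *if every historian complained*.
Adverbial clauses are not L-marked, so they are barriers for QR — the quantifier cannot escape the adjunct.
There is no licit LF on which *every historian* c-commands *several authors*.

No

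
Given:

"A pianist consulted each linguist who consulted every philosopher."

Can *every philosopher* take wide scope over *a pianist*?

*every philosopher* sits inside the relative clause *who consulted every philosopher* modifying *each linguist*.
Quantifiers inside a relative clause are trapped there; the RC boundary blocks QR.
*every philosopher* > *a pianist* would require crossing that boundary, which is illicit.

No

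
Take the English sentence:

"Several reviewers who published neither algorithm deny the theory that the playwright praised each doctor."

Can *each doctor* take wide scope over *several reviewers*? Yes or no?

No

The target quantifier *each doctor* is part of the complex NP *the theory that the playwright praised each doctor*.
The complex NP is opaque for QR — the quantifier is frozen inside the noun's complement.
So *each doctor* cannot raise high enough to outscope *several reviewers*; only the surface ordering *several reviewers* > *each doctor* is available.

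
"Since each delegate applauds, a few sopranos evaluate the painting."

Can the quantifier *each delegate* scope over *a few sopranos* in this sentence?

No

*each delegate* occurs within the adjunct clause *since each delegate applauds*.
Since the clause is an adjunct (not a complement), the Adjunct Condition blocks QR across its edge.
There is no licit LF on which *each delegate* c-commands *a few sopranos*.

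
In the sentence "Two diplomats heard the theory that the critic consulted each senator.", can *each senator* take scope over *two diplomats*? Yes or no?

No

*each senator* sits inside the complex NP *the theory that the critic consulted each senator*.
The complex NP is opaque for QR — the quantifier is frozen inside the noun's complement.
So *each senator* cannot raise to a position above *two diplomats*.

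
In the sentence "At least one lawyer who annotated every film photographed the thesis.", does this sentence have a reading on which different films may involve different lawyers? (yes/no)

No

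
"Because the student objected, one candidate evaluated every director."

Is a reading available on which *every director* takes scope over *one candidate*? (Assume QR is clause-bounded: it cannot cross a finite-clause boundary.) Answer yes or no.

The adjunct clause does not contain *every director*, which is the matrix object.
With no island boundary between them, the object can take inverse scope over the subject via ordinary QR within the clause.

Yes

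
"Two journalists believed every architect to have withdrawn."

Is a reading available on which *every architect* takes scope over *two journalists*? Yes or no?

ECM infinitives lack a CP barrier, so *every architect* can QR over the matrix subject *two journalists*.
Ordinary QR to a clause-peripheral position gives the wide-scope LF for the lower DP.
So *every architect* > *two journalists* is among the available readings.

Yes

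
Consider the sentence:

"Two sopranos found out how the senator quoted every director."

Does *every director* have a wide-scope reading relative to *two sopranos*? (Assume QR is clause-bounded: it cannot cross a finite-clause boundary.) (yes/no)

*every director* is embedded in the embedded question *how the senator quoted every director*.
The wh-island constraint blocks QR out of an embedded interrogative.
The inverse ordering *every director* > *two sopranos* is therefore underivable.

No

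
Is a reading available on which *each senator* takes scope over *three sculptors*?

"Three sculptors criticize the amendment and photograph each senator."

No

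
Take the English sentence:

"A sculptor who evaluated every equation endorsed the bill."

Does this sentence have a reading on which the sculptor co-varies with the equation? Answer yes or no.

No

That reading corresponds to *every equation* > *a sculptor*.
Structurally, *every equation* is inside the relative clause *who evaluated every equation*.
Quantifiers inside a relative clause are trapped there; the RC boundary blocks QR.
The inverse ordering *every equation* > *a sculptor* is therefore underivable.
(Only the surface reading survives: one fixed sculptor with respect to all the relevant equations.)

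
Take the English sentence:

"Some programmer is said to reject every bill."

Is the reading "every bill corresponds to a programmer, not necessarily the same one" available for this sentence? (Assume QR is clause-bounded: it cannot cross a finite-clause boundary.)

Yes

That reading corresponds to *every bill* > *some programmer*.
Raising constructions are monoclausal for scope purposes; *every bill* is not separated from *some programmer* by any island.
Clause-internal QR can adjoin the lower DP above the subject, yielding the inverse reading.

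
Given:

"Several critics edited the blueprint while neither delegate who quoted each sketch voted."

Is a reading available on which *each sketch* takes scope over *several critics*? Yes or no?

No

The DP *each sketch* is contained in the relative clause *who quoted each sketch*, which is itself inside the adjunct *while neither delegate who quoted each sketch voted*.
Even if one barrier were somehow void, the other would still block QR.
*each sketch* is confined to the island and cannot take scope over *several critics*.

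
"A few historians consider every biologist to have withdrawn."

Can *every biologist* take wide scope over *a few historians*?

Yes

The ECM infinitive is scope-transparent — *every biologist* is free to raise above *a few historians*.
No island intervenes, so both surface and inverse scope are derivable.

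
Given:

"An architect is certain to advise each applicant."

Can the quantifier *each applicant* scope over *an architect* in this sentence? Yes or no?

Yes

*each applicant* is the object of the infinitival complement of a raising predicate; raising infinitives are transparent for QR, so the two DPs are in effect clausemates.
No island intervenes, so both surface and inverse scope are derivable.
Both orderings are possible: *an architect* > *each applicant* and *each applicant* > *an architect*.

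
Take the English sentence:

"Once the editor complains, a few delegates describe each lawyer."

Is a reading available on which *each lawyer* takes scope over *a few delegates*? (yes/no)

Yes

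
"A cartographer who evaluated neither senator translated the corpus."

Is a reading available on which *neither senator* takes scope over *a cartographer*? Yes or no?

*neither senator* occurs within the relative clause *who evaluated neither senator*.
Relative clauses are scope islands: a quantifier cannot QR out of a relative clause to take scope in the matrix clause.
The inverse ordering *neither senator* > *a cartographer* is therefore underivable.

No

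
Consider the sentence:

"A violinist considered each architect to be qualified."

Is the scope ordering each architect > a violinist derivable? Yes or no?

*each architect* is the subject of an ECM infinitive — the infinitival complement of an ECM verb is not a scope island, so *each architect* can raise into the matrix clause.
Clause-internal QR can adjoin the lower DP above the subject, yielding the inverse reading.
So *each architect* > *a violinist* is among the available readings.

Yes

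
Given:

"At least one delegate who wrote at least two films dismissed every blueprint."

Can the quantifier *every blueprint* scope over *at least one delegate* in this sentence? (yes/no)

Yes

Although the sentence contains a relative clause (*who wrote at least two films*), *every blueprint* is outside it, in the matrix VP.
Since no island is crossed, the inverse ordering is licensed alongside surface scope.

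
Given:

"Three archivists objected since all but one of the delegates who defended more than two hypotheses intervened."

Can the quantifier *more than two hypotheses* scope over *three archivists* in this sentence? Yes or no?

No

*more than two hypotheses* is embedded in the relative clause *who defended more than two hypotheses*, which is itself inside the adjunct *since all but one of the delegates who defended more than two hypotheses intervened*.
The quantifier would have to escape first the RC and then the adjunct — two independent island violations.
The inverse ordering *more than two hypotheses* > *three archivists* is therefore underivable.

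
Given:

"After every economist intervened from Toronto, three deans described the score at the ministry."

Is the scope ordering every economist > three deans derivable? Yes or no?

*every economist* occurs within the adjunct clause *after every economist intervened from Toronto*.
Adverbial clauses are not L-marked, so they are barriers for QR — the quantifier cannot escape the adjunct.
*every economist* > *three deans* would require crossing that boundary, which is illicit.

No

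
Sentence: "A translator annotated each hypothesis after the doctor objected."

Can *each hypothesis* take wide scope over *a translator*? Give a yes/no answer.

Although there is an adjunct clause, *each hypothesis* is in the main clause, not inside the adjunct.
Clause-internal QR can adjoin the lower DP above the subject, yielding the inverse reading.
So *each hypothesis* > *a translator* is among the available readings.

Yes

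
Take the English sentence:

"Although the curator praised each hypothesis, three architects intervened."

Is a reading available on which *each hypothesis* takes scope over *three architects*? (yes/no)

No

The DP *each hypothesis* is contained in the adjunct clause *although the curator praised each hypothesis*.
Scope out of an adjunct clause is unavailable: QR respects the adjunct-island constraint.
There is no licit LF on which *each hypothesis* c-commands *three architects*.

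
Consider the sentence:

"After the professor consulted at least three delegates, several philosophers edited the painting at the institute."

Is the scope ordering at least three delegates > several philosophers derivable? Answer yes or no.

No

The DP *at least three delegates* is contained in the adjunct clause *after the professor consulted at least three delegates*.
Adverbial clauses are not L-marked, so they are barriers for QR — the quantifier cannot escape the adjunct.
There is no licit LF on which *at least three delegates* c-commands *several philosophers*.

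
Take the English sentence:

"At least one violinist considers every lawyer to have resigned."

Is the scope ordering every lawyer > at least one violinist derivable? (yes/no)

*every lawyer* is an ECM subject; ECM complements are not islands, and the embedded quantifier may take matrix scope.
No island intervenes, so both surface and inverse scope are derivable.
The sentence is scopally ambiguous between *at least one violinist* > *every lawyer* and *every lawyer* > *at least one violinist*.

Yes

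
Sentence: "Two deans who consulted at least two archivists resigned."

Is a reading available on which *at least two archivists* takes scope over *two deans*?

No

Structurally, *at least two archivists* is inside the relative clause *who consulted at least two archivists*.
A relative clause is a scope island — quantifier raising cannot cross its boundary.
So *at least two archivists* cannot raise to a position above *two deans*.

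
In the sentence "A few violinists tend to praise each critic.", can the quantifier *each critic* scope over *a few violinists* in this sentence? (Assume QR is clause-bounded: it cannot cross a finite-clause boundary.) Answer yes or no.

Infinitival complements of raising predicates do not block QR; *each critic* and *a few violinists* are effectively clausemates.
Ordinary QR to a clause-peripheral position gives the wide-scope LF for the lower DP.
So *each critic* > *a few violinists* is among the available readings.

Yes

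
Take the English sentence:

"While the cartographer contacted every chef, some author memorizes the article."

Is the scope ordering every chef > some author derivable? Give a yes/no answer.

Structurally, *every chef* is inside the adjunct clause *while the cartographer contacted every chef*.
The adjunct-island constraint bars QR out of an adverbial clause.
So *every chef* cannot raise to a position above *some author*.

No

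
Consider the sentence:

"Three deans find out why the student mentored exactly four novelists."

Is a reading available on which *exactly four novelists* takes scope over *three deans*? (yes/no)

*exactly four novelists* occurs within the embedded question *why the student mentored exactly four novelists*.
Embedded wh-clauses are opaque for QR, so the quantifier stays inside the question.
Hence only narrow scope for *exactly four novelists* (under *three deans*) survives.

No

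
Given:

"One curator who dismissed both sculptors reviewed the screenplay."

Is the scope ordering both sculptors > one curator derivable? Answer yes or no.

No

*both sculptors* occurs within the relative clause *who dismissed both sculptors*.
Relative clauses block scope extraction: QR cannot target a position outside the modified NP.
There is no licit LF on which *both sculptors* c-commands *one curator*.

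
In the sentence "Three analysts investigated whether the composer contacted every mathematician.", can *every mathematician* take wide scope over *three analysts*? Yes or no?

No

Structurally, *every mathematician* is inside the embedded question *whether the composer contacted every mathematician*.
An indirect question is a wh-island; the filled [Spec,CP] blocks QR across the CP edge.
So the wide-scope reading for *every mathematician* is blocked.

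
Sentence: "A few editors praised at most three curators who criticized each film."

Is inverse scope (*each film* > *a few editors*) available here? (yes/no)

No

*each film* is embedded in the relative clause *who criticized each film* modifying *at most three curators*.
Quantifiers inside a relative clause are trapped there; the RC boundary blocks QR.
Hence only narrow scope for *each film* (under *a few editors*) survives.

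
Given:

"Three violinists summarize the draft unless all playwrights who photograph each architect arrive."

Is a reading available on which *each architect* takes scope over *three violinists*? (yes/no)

No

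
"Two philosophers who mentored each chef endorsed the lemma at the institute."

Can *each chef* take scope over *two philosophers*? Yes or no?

Structurally, *each chef* is inside the relative clause *who mentored each chef*.
Quantifiers inside a relative clause are trapped there; the RC boundary blocks QR.
*each chef* is confined to the island and cannot take scope over *two philosophers*.

No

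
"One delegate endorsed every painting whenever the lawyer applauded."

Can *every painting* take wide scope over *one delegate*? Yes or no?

Neither queried DP is inside the adjunct, so the adjunct-island constraint does not apply.
Nothing blocks QR of the lower DP to a position above the higher one, so inverse scope is available.
Both orderings are possible: *one delegate* > *every painting* and *every painting* > *one delegate*.

Yes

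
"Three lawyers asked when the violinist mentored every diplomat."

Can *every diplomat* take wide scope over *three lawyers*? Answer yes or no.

Structurally, *every diplomat* is inside the embedded question *when the violinist mentored every diplomat*.
QR across an interrogative CP boundary is ruled out as a wh-island violation.
The inverse ordering *every diplomat* > *three lawyers* is therefore underivable.

No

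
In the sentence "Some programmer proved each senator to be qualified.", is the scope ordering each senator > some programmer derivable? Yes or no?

Yes

The ECM infinitive is scope-transparent — *each senator* is free to raise above *some programmer*.
Nothing blocks QR of the lower DP to a position above the higher one, so inverse scope is available.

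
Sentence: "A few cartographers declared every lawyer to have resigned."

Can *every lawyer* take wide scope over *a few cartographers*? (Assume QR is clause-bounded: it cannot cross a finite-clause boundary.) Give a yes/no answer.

This is an ECM construction: *every lawyer* is the infinitival subject, Case-marked by the matrix verb, and the infinitive is transparent for QR.
No island intervenes, so both surface and inverse scope are derivable.
So *every lawyer* > *a few cartographers* is among the available readings.

Yes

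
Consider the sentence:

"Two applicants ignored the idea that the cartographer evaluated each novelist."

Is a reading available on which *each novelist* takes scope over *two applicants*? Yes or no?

The DP *each novelist* is contained in the complex NP *the idea that the cartographer evaluated each novelist*.
The complex NP is opaque for QR — the quantifier is frozen inside the noun's complement.
The inverse ordering *each novelist* > *two applicants* is therefore underivable.

No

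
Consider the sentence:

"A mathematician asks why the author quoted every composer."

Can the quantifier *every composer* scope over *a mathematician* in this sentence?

No

The target quantifier *every composer* is part of the embedded question *why the author quoted every composer*.
The wh-island constraint blocks QR out of an embedded interrogative.
There is no licit LF on which *every composer* c-commands *a mathematician*.
(Only the surface reading survives: one fixed mathematician with respect to all the relevant composers.)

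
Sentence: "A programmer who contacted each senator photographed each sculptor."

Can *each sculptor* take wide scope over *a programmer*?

Yes

Although the sentence contains a relative clause (*who contacted each senator*), *each sculptor* is outside it, in the matrix VP.
QR within a single clause is free, so the lower quantifier may take scope over the higher one.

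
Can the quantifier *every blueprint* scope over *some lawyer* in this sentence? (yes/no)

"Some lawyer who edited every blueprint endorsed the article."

*every blueprint* sits inside the relative clause *who edited every blueprint*.
QR out of a relative clause is ruled out by the relative-clause island constraint.
There is no licit LF on which *every blueprint* c-commands *some lawyer*.
(Only the surface reading survives: one fixed lawyer with respect to all the relevant blueprints.)

No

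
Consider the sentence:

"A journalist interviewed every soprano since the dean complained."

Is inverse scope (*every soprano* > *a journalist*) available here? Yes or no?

Yes

Neither queried DP is inside the adjunct, so the adjunct-island constraint does not apply.
No island intervenes, so both surface and inverse scope are derivable.
Both orderings are possible: *a journalist* > *every soprano* and *every soprano* > *a journalist*.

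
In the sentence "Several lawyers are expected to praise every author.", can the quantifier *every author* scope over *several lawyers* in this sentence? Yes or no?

*every author* is inside a raising infinitive, which is transparent to QR (no CP barrier), so it behaves as a matrix argument.
Since no island is crossed, the inverse ordering is licensed alongside surface scope.

Yes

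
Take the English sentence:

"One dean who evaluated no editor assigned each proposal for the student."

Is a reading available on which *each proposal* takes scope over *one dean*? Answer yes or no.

Yes

*each proposal* is a matrix argument; only *one dean* is modified by the relative clause *who evaluated no editor*, so the RC island is irrelevant to the target quantifier.
QR within a single clause is free, so the lower quantifier may take scope over the higher one.
So *each proposal* > *one dean* is among the available readings.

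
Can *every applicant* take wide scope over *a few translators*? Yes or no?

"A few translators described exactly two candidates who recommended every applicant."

No

*every applicant* sits inside the relative clause *who recommended every applicant* modifying *exactly two candidates*.
Relative clauses are scope islands: a quantifier cannot QR out of a relative clause to take scope in the matrix clause.
Hence only narrow scope for *every applicant* (under *a few translators*) survives.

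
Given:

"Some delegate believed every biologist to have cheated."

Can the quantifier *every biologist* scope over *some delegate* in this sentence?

*every biologist* is the subject of an ECM infinitive — the infinitival complement of an ECM verb is not a scope island, so *every biologist* can raise into the matrix clause.
QR within a single clause is free, so the lower quantifier may take scope over the higher one.

Yes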